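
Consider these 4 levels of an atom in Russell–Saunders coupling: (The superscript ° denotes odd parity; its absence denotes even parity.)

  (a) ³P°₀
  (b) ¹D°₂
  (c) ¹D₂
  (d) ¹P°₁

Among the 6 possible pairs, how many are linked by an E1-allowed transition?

2

(a)–(b): forbidden (parity, ΔS, ΔJ).
(a)–(c): forbidden (ΔS, ΔJ).
(a)–(d): forbidden (parity, ΔS).
(b)–(c): allowed.
(b)–(d): forbidden (parity).
(c)–(d): allowed.
Allowed pairs: 2 of 6.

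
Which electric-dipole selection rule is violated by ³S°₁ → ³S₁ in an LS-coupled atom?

Initial level: S=1, L=0, J=1, parity odd. Final level: S=1, L=0, J=1, parity even.
ΔS = 0: S: 1 → 1 — ✓.
ΔJ = 0, ±1 (not J=0↔0): J: 1 → 1, ΔJ = +0 — ✓.
Parity must change: odd → even — ✓.
ΔL = 0, ±1 (not L=0↔0): L: 0 → 0, ΔL = +0 — ✗.

the L=0 ↔ L=0 exclusion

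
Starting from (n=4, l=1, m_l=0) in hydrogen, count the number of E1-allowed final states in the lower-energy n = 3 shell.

E1 requires Δl = ±1, so l_f ∈ {0, 2}; with 0 ≤ l_f ≤ n_f−1 = 2, the allowed l_f values are {0, 2}.
For l_f = 0: m_f ∈ {m_i−1, m_i, m_i+1} ∩ [−0, 0] = {0} → 1 state.
For l_f = 2: m_f ∈ {m_i−1, m_i, m_i+1} ∩ [−2, 2] = {-1, 0, 1} → 3 states.
Total: 4.

4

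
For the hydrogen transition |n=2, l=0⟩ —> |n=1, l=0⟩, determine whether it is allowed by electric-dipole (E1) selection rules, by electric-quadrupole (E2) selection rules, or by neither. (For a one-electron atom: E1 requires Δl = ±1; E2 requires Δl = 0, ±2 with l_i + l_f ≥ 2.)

Δl = 0 − 0 = +0; l_i + l_f = 0.
E1 (Δl = ±1): not satisfied.
E2 (Δl = 0,±2, l_i+l_f ≥ 2): not satisfied.

neither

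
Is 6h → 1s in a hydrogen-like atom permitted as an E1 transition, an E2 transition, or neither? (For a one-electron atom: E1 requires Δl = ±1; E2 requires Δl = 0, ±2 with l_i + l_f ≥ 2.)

neither

Δl = 0 − 5 = -5; l_i + l_f = 5.
E1 (Δl = ±1): not satisfied.
E2 (Δl = 0,±2, l_i+l_f ≥ 2): not satisfied.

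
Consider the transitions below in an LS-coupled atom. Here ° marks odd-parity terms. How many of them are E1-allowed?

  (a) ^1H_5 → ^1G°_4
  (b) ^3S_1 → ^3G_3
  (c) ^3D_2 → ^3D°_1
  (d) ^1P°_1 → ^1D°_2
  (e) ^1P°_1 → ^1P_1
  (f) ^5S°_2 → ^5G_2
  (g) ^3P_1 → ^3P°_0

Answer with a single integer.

4

(a) allowed
(b) forbidden (parity, ΔL, ΔJ fail)
(c) allowed
(d) forbidden (parity fails)
(e) allowed
(f) forbidden (ΔL fails)
(g) allowed
Total allowed: 4 of 7.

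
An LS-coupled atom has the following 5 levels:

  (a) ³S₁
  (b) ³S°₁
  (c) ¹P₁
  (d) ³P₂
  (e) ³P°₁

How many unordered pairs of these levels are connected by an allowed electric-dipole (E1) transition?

(a)–(b): forbidden (ΔL).
(a)–(c): forbidden (parity, ΔS).
(a)–(d): forbidden (parity).
(a)–(e): allowed.
(b)–(c): forbidden (ΔS).
(b)–(d): allowed.
(b)–(e): forbidden (parity).
(c)–(d): forbidden (parity, ΔS).
(c)–(e): forbidden (ΔS).
(d)–(e): allowed.
Allowed pairs: 3 of 10.

3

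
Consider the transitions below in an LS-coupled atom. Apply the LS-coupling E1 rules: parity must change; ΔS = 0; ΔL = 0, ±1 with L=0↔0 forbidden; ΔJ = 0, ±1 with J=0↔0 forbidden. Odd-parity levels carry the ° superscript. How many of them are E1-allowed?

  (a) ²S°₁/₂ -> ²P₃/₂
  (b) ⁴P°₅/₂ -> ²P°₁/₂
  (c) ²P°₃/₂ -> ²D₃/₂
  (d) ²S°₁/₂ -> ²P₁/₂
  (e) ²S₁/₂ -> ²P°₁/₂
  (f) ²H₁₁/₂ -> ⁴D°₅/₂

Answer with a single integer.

(a) allowed
(b) forbidden (parity, ΔS, ΔJ fail)
(c) allowed
(d) allowed
(e) allowed
(f) forbidden (ΔS, ΔL, ΔJ fail)
Total allowed: 4 of 6.

4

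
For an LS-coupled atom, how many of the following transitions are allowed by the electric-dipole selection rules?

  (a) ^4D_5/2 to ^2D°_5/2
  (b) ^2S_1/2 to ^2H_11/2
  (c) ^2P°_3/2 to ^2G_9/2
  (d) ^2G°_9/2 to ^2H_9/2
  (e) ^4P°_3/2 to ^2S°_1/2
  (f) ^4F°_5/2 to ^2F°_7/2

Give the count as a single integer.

(a) forbidden (ΔS fails)
(b) forbidden (parity, ΔL, ΔJ fail)
(c) forbidden (ΔL, ΔJ fail)
(d) allowed
(e) forbidden (parity, ΔS fail)
(f) forbidden (parity, ΔS fail)
Total allowed: 1 of 6.

1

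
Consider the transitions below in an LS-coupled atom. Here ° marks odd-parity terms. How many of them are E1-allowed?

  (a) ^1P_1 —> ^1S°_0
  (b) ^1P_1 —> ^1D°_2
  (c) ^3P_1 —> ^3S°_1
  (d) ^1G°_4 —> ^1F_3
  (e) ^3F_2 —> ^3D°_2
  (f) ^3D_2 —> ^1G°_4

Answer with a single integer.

5

(a) allowed
(b) allowed
(c) allowed
(d) allowed
(e) allowed
(f) forbidden (ΔS, ΔL, ΔJ fail)
Total allowed: 5 of 6.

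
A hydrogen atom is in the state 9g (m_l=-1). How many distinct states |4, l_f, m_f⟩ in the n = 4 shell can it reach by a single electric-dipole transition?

3

E1 requires Δl = ±1, so l_f ∈ {3, 5}; with 0 ≤ l_f ≤ n_f−1 = 3, the allowed l_f values are {3}.
For l_f = 3: m_f ∈ {m_i−1, m_i, m_i+1} ∩ [−3, 3] = {-2, -1, 0} → 3 states.
Total: 3.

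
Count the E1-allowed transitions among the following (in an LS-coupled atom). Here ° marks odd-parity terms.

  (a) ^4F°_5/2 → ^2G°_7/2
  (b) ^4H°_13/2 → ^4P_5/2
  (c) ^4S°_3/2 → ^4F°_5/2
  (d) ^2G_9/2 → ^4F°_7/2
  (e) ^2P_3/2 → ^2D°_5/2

1

(a) forbidden (parity, ΔS fail)
(b) forbidden (ΔL, ΔJ fail)
(c) forbidden (parity, ΔL fail)
(d) forbidden (ΔS fails)
(e) allowed
Total allowed: 1 of 5.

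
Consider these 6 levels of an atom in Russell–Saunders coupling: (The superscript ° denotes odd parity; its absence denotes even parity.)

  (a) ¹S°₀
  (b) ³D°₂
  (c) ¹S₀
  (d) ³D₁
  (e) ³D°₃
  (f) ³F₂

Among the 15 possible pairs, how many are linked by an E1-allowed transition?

(a)–(b): forbidden (parity, ΔS, ΔL, ΔJ).
(a)–(c): forbidden (ΔL, ΔJ).
(a)–(d): forbidden (ΔS, ΔL).
(a)–(e): forbidden (parity, ΔS, ΔL, ΔJ).
(a)–(f): forbidden (ΔS, ΔL, ΔJ).
(b)–(c): forbidden (ΔS, ΔL, ΔJ).
(b)–(d): allowed.
(b)–(e): forbidden (parity).
(b)–(f): allowed.
(c)–(d): forbidden (parity, ΔS, ΔL).
(c)–(e): forbidden (ΔS, ΔL, ΔJ).
(c)–(f): forbidden (parity, ΔS, ΔL, ΔJ).
(d)–(e): forbidden (ΔJ).
(d)–(f): forbidden (parity).
(e)–(f): allowed.
Allowed pairs: 3 of 15.

3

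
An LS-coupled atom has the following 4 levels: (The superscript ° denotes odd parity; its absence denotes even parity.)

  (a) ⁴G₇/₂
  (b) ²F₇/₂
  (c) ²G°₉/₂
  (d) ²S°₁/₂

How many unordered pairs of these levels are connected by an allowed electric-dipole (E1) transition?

1

(a)–(b): forbidden (parity, ΔS).
(a)–(c): forbidden (ΔS).
(a)–(d): forbidden (ΔS, ΔL, ΔJ).
(b)–(c): allowed.
(b)–(d): forbidden (ΔL, ΔJ).
(c)–(d): forbidden (parity, ΔL, ΔJ).
Allowed pairs: 1 of 6.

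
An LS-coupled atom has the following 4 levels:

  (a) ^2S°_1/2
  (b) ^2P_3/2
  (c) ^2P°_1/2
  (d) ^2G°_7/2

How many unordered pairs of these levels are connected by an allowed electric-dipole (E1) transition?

2

(a)–(b): allowed.
(a)–(c): forbidden (parity).
(a)–(d): forbidden (parity, ΔL, ΔJ).
(b)–(c): allowed.
(b)–(d): forbidden (ΔL, ΔJ).
(c)–(d): forbidden (parity, ΔL, ΔJ).
Allowed pairs: 2 of 6.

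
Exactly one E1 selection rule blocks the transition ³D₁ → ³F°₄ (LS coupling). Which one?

the ΔJ = 0, ±1 rule

Reading off the term symbols: S 1→1, L 2→3, J 1→4, parity even→odd.
ΔJ = 0, ±1 (not J=0↔0): J: 1 → 4, ΔJ = +3 — violated.
ΔL = 0, ±1 (not L=0↔0): L: 2 → 3, ΔL = +1 — satisfied.
ΔS = 0: S: 1 → 1 — satisfied.
Parity must change: even → odd — satisfied.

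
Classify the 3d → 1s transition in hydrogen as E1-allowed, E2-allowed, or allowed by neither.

Δl = 0 − 2 = -2; l_i + l_f = 2.
E1 (Δl = ±1): not satisfied.
E2 (Δl = 0,±2, l_i+l_f ≥ 2): satisfied.

E2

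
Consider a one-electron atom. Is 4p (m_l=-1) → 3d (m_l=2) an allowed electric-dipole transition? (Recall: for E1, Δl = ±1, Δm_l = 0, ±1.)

forbidden

Δl = 2 − 1 = +1; the E1 rule Δl = ±1 is satisfied.
m_l: -1 → 2 (Δm_l = +3). |Δm_l| ≤ 1 violated.
The transition is electric-dipole forbidden.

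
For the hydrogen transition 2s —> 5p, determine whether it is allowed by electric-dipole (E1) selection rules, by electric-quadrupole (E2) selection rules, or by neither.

Δl = 1 − 0 = +1; l_i + l_f = 1.
E1 (Δl = ±1): satisfied.
E2 (Δl = 0,±2, l_i+l_f ≥ 2): not satisfied.

E1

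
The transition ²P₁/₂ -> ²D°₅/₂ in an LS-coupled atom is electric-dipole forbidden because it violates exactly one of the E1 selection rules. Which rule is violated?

the ΔJ = 0, ±1 rule

Parity must change: even → odd — passes.
ΔS = 0: S: 1/2 → 1/2 — passes.
ΔL = 0, ±1 (not L=0↔0): L: 1 → 2, ΔL = +1 — passes.
ΔJ = 0, ±1 (not J=0↔0): J: 1/2 → 5/2, ΔJ = +2 — fails.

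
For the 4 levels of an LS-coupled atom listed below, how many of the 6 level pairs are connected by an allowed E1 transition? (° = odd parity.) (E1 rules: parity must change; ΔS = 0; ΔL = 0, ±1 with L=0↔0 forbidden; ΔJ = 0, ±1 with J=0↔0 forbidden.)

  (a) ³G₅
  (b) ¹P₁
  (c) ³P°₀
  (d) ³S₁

(a)–(b): forbidden (parity, ΔS, ΔL, ΔJ).
(a)–(c): forbidden (ΔL, ΔJ).
(a)–(d): forbidden (parity, ΔL, ΔJ).
(b)–(c): forbidden (ΔS).
(b)–(d): forbidden (parity, ΔS).
(c)–(d): allowed.
Allowed pairs: 1 of 6.

1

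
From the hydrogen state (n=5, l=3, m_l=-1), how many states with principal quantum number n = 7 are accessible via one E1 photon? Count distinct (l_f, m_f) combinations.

E1 requires Δl = ±1, so l_f ∈ {2, 4}; with 0 ≤ l_f ≤ n_f−1 = 6, the allowed l_f values are {2, 4}.
For l_f = 2: m_f ∈ {m_i−1, m_i, m_i+1} ∩ [−2, 2] = {-2, -1, 0} → 3 states.
For l_f = 4: m_f ∈ {m_i−1, m_i, m_i+1} ∩ [−4, 4] = {-2, -1, 0} → 3 states.
Total: 6.

6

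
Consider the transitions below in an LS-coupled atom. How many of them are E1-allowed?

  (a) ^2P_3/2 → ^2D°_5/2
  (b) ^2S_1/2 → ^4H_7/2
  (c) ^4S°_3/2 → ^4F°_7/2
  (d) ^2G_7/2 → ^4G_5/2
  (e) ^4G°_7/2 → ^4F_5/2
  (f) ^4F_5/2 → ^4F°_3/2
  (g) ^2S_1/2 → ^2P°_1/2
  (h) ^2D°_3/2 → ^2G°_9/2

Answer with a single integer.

(a) allowed
(b) forbidden (parity, ΔS, ΔL, ΔJ fail)
(c) forbidden (parity, ΔL, ΔJ fail)
(d) forbidden (parity, ΔS fail)
(e) allowed
(f) allowed
(g) allowed
(h) forbidden (parity, ΔL, ΔJ fail)
Total allowed: 4 of 8.

4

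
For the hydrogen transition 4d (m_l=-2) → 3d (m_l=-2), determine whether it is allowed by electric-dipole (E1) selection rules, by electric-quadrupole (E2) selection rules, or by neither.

Δl = 2 − 2 = +0; l_i + l_f = 4.
Δm_l = +0.
E1 (Δl = ±1, |Δm_l| ≤ 1): not satisfied.
E2 (Δl = 0,±2, l_i+l_f ≥ 2, |Δm_l| ≤ 2): satisfied.

E2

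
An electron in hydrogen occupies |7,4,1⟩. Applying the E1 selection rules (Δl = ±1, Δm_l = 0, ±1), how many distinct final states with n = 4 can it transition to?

3

E1 requires Δl = ±1, so l_f ∈ {3, 5}; with 0 ≤ l_f ≤ n_f−1 = 3, the allowed l_f values are {3}.
For l_f = 3: m_f ∈ {m_i−1, m_i, m_i+1} ∩ [−3, 3] = {0, 1, 2} → 3 states.
Total: 3.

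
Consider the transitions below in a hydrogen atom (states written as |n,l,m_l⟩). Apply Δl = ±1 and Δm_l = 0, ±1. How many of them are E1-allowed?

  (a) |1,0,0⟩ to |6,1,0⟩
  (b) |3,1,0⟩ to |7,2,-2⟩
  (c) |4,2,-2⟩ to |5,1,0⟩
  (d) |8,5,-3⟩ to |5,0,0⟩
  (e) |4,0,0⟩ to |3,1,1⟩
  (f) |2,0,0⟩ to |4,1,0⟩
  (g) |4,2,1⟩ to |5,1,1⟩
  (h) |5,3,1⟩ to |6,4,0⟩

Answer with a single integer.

5

(a) allowed
(b) forbidden — Δm_l = -2 (E1 requires Δm_l = 0, ±1)
(c) forbidden — Δm_l = +2 (E1 requires Δm_l = 0, ±1)
(d) forbidden — Δl = -5 (E1 requires Δl = ±1); Δm_l = +3 (E1 requires Δm_l = 0, ±1)
(e) allowed
(f) allowed
(g) allowed
(h) allowed
Total allowed: 5 of 8.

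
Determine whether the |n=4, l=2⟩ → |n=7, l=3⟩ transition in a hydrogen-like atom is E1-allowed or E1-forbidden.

allowed

Δl = 3 − 2 = +1; the E1 rule Δl = ±1 is satisfied.
All E1 selection rules are satisfied.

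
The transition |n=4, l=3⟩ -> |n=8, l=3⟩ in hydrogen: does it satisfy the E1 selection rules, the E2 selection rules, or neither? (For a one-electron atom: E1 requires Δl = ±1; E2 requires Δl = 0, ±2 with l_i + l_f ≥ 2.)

Δl = 3 − 3 = +0; l_i + l_f = 6.
E1 (Δl = ±1): not satisfied.
E2 (Δl = 0,±2, l_i+l_f ≥ 2): satisfied.

E2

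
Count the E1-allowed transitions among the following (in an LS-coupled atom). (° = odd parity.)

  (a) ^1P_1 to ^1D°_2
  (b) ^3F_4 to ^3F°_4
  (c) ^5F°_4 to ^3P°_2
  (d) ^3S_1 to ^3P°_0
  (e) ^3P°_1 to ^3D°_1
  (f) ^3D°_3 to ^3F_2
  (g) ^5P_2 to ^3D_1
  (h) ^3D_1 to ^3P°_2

5

(a) allowed
(b) allowed
(c) forbidden (parity, ΔS, ΔL, ΔJ fail)
(d) allowed
(e) forbidden (parity fails)
(f) allowed
(g) forbidden (parity, ΔS fail)
(h) allowed
Total allowed: 5 of 8.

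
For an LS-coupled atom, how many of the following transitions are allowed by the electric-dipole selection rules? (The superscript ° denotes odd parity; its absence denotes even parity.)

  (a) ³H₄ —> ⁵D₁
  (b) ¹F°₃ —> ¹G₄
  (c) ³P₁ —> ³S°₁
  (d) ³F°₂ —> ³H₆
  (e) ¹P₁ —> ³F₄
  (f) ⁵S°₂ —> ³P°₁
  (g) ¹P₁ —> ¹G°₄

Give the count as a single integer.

2

(a) forbidden (parity, ΔS, ΔL, ΔJ fail)
(b) allowed
(c) allowed
(d) forbidden (ΔL, ΔJ fail)
(e) forbidden (parity, ΔS, ΔL, ΔJ fail)
(f) forbidden (parity, ΔS fail)
(g) forbidden (ΔL, ΔJ fail)
Total allowed: 2 of 7.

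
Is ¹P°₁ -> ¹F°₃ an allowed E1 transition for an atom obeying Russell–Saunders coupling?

forbidden

ΔS = 0: S: 0 → 0 — ✓.
Parity must change: odd → odd — ✗.
ΔL = 0, ±1 (not L=0↔0): L: 1 → 3, ΔL = +2 — ✗.
ΔJ = 0, ±1 (not J=0↔0): J: 1 → 3, ΔJ = +2 — ✗.
Rule(s) violated: parity, ΔL, ΔJ.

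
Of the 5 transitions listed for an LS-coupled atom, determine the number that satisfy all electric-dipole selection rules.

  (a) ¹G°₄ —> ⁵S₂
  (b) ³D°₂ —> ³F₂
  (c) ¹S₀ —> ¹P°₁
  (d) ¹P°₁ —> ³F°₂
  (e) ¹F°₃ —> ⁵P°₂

2

(a) forbidden (ΔS, ΔL, ΔJ fail)
(b) allowed
(c) allowed
(d) forbidden (parity, ΔS, ΔL fail)
(e) forbidden (parity, ΔS, ΔL fail)
Total allowed: 2 of 5.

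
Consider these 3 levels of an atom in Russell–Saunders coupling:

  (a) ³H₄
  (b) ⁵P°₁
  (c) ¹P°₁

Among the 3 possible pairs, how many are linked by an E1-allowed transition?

(a)–(b): forbidden (ΔS, ΔL, ΔJ).
(a)–(c): forbidden (ΔS, ΔL, ΔJ).
(b)–(c): forbidden (parity, ΔS).
Allowed pairs: 0 of 3.

0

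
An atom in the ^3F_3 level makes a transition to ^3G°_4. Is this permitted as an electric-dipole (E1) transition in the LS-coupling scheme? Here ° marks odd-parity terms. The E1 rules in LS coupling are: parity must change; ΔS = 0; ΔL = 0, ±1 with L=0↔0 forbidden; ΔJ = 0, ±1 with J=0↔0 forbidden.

Initial level: S=1, L=3, J=3, parity even. Final level: S=1, L=4, J=4, parity odd.
Parity must change: even → odd — ✓.
ΔS = 0: S: 1 → 1 — ✓.
ΔL = 0, ±1 (not L=0↔0): L: 3 → 4, ΔL = +1 — ✓.
ΔJ = 0, ±1 (not J=0↔0): J: 3 → 4, ΔJ = +1 — ✓.
All four E1 rules are satisfied.

allowed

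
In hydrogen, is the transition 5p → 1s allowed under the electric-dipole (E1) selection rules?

Initial l = 1, final l = 0, so Δl = -1. E1 requires Δl = ±1: satisfied.
All E1 selection rules are satisfied.

allowed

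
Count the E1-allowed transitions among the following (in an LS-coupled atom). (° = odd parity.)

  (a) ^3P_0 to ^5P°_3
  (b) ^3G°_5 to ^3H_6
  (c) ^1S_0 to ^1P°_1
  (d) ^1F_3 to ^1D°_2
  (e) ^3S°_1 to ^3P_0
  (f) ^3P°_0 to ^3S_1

5

(a) forbidden (ΔS, ΔJ fail)
(b) allowed
(c) allowed
(d) allowed
(e) allowed
(f) allowed
Total allowed: 5 of 6.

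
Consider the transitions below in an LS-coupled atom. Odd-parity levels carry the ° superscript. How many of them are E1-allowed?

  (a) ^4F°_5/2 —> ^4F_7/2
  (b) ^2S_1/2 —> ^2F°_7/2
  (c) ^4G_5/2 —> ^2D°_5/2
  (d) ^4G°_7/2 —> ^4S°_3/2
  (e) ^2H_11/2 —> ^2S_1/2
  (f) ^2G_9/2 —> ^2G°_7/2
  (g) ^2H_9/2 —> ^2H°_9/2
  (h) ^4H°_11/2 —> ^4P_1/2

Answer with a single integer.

(a) allowed
(b) forbidden (ΔL, ΔJ fail)
(c) forbidden (ΔS, ΔL fail)
(d) forbidden (parity, ΔL, ΔJ fail)
(e) forbidden (parity, ΔL, ΔJ fail)
(f) allowed
(g) allowed
(h) forbidden (ΔL, ΔJ fail)
Total allowed: 3 of 8.

3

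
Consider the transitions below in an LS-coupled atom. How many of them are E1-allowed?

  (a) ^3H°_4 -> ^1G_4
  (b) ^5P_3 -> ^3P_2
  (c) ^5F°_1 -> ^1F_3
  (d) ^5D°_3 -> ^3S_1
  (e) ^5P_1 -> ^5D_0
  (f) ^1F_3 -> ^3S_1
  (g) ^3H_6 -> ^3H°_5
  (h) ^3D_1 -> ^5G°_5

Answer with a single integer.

1

(a) forbidden (ΔS fails)
(b) forbidden (parity, ΔS fail)
(c) forbidden (ΔS, ΔJ fail)
(d) forbidden (ΔS, ΔL, ΔJ fail)
(e) forbidden (parity fails)
(f) forbidden (parity, ΔS, ΔL, ΔJ fail)
(g) allowed
(h) forbidden (ΔS, ΔL, ΔJ fail)
Total allowed: 1 of 8.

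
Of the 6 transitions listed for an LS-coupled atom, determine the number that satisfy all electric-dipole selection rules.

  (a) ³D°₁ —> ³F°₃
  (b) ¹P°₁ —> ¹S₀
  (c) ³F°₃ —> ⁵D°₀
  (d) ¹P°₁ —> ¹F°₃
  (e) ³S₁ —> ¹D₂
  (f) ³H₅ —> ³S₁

(a) forbidden (parity, ΔJ fail)
(b) allowed
(c) forbidden (parity, ΔS, ΔJ fail)
(d) forbidden (parity, ΔL, ΔJ fail)
(e) forbidden (parity, ΔS, ΔL fail)
(f) forbidden (parity, ΔL, ΔJ fail)
Total allowed: 1 of 6.

1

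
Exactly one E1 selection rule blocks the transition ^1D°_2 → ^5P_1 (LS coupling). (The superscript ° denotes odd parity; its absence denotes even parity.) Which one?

Parity must change: odd → even — ok.
ΔS = 0: S: 0 → 2 — fails.
ΔJ = 0, ±1 (not J=0↔0): J: 2 → 1, ΔJ = -1 — ok.
ΔL = 0, ±1 (not L=0↔0): L: 2 → 1, ΔL = -1 — ok.

the ΔS = 0 rule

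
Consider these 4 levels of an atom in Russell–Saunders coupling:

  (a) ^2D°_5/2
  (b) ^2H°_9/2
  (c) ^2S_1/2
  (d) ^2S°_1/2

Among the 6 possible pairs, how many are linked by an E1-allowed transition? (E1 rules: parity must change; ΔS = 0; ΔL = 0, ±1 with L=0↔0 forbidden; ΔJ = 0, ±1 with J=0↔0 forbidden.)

(a)–(b): forbidden (parity, ΔL, ΔJ).
(a)–(c): forbidden (ΔL, ΔJ).
(a)–(d): forbidden (parity, ΔL, ΔJ).
(b)–(c): forbidden (ΔL, ΔJ).
(b)–(d): forbidden (parity, ΔL, ΔJ).
(c)–(d): forbidden (ΔL).
Allowed pairs: 0 of 6.

0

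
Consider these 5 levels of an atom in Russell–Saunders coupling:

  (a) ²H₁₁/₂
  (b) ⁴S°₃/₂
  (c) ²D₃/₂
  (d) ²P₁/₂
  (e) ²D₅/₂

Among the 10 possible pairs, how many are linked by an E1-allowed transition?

(a)–(b): forbidden (ΔS, ΔL, ΔJ).
(a)–(c): forbidden (parity, ΔL, ΔJ).
(a)–(d): forbidden (parity, ΔL, ΔJ).
(a)–(e): forbidden (parity, ΔL, ΔJ).
(b)–(c): forbidden (ΔS, ΔL).
(b)–(d): forbidden (ΔS).
(b)–(e): forbidden (ΔS, ΔL).
(c)–(d): forbidden (parity).
(c)–(e): forbidden (parity).
(d)–(e): forbidden (parity, ΔJ).
Allowed pairs: 0 of 10.

0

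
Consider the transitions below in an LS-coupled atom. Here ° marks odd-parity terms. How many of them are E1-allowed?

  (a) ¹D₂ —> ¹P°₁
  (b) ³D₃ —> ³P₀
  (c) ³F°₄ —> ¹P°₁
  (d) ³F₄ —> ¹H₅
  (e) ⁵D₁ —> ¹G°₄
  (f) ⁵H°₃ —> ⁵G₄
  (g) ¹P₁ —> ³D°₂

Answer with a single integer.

2

(a) allowed
(b) forbidden (parity, ΔJ fail)
(c) forbidden (parity, ΔS, ΔL, ΔJ fail)
(d) forbidden (parity, ΔS, ΔL fail)
(e) forbidden (ΔS, ΔL, ΔJ fail)
(f) allowed
(g) forbidden (ΔS fails)
Total allowed: 2 of 7.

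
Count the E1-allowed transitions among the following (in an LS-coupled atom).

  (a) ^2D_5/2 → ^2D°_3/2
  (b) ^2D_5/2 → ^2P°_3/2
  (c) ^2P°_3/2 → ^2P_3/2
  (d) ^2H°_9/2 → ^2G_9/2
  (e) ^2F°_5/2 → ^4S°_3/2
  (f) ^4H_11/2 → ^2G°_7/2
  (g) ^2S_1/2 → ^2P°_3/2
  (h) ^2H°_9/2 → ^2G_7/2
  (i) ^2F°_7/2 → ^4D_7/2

(a) allowed
(b) allowed
(c) allowed
(d) allowed
(e) forbidden (parity, ΔS, ΔL fail)
(f) forbidden (ΔS, ΔJ fail)
(g) allowed
(h) allowed
(i) forbidden (ΔS fails)
Total allowed: 6 of 9.

6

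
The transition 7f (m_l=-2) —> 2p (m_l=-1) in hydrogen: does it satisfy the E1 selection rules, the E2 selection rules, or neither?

Δl = 1 − 3 = -2; l_i + l_f = 4.
Δm_l = +1.
E1 (Δl = ±1, |Δm_l| ≤ 1): not satisfied.
E2 (Δl = 0,±2, l_i+l_f ≥ 2, |Δm_l| ≤ 2): satisfied.

E2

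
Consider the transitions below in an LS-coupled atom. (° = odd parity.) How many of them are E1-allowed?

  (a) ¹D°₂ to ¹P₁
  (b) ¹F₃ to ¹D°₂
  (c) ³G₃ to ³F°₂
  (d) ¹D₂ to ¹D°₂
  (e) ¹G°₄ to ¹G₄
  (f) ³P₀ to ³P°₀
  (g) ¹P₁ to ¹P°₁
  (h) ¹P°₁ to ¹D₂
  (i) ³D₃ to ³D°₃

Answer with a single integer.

8

(a) allowed
(b) allowed
(c) allowed
(d) allowed
(e) allowed
(f) forbidden (ΔJ fails)
(g) allowed
(h) allowed
(i) allowed
Total allowed: 8 of 9.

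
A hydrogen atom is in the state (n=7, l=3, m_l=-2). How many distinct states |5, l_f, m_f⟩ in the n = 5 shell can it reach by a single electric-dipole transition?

E1 requires Δl = ±1, so l_f ∈ {2, 4}; with 0 ≤ l_f ≤ n_f−1 = 4, the allowed l_f values are {2, 4}.
For l_f = 2: m_f ∈ {m_i−1, m_i, m_i+1} ∩ [−2, 2] = {-2, -1} → 2 states.
For l_f = 4: m_f ∈ {m_i−1, m_i, m_i+1} ∩ [−4, 4] = {-3, -2, -1} → 3 states.
Total: 5.

5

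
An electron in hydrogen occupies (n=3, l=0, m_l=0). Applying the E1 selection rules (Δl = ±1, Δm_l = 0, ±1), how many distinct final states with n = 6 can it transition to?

3

E1 requires Δl = ±1, so l_f ∈ {-1, 1}; with 0 ≤ l_f ≤ n_f−1 = 5, the allowed l_f values are {1}.
For l_f = 1: m_f ∈ {m_i−1, m_i, m_i+1} ∩ [−1, 1] = {-1, 0, 1} → 3 states.
Total: 3.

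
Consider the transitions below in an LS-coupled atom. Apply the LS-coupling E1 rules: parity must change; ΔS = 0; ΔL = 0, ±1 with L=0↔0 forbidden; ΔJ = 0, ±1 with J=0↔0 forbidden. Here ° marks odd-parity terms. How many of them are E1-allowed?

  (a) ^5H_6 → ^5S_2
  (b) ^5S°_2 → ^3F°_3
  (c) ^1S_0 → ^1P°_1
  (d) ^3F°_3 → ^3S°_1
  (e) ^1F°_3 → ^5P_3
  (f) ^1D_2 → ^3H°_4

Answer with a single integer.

1

(a) forbidden (parity, ΔL, ΔJ fail)
(b) forbidden (parity, ΔS, ΔL fail)
(c) allowed
(d) forbidden (parity, ΔL, ΔJ fail)
(e) forbidden (ΔS, ΔL fail)
(f) forbidden (ΔS, ΔL, ΔJ fail)
Total allowed: 1 of 6.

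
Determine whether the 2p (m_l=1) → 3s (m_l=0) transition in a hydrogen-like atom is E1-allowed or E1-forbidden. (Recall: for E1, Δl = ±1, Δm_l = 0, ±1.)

l: 1 → 0 (Δl = -1). Δl = ±1 ✓.
m_l: 1 → 0 (Δm_l = -1). |Δm_l| ≤ 1 ✓.
All E1 selection rules are satisfied.

allowed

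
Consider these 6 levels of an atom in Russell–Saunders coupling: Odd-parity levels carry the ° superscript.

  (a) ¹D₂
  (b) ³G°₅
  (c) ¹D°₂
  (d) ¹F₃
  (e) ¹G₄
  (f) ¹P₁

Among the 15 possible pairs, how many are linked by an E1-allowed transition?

(a)–(b): forbidden (ΔS, ΔL, ΔJ).
(a)–(c): allowed.
(a)–(d): forbidden (parity).
(a)–(e): forbidden (parity, ΔL, ΔJ).
(a)–(f): forbidden (parity).
(b)–(c): forbidden (parity, ΔS, ΔL, ΔJ).
(b)–(d): forbidden (ΔS, ΔJ).
(b)–(e): forbidden (ΔS).
(b)–(f): forbidden (ΔS, ΔL, ΔJ).
(c)–(d): allowed.
(c)–(e): forbidden (ΔL, ΔJ).
(c)–(f): allowed.
(d)–(e): forbidden (parity).
(d)–(f): forbidden (parity, ΔL, ΔJ).
(e)–(f): forbidden (parity, ΔL, ΔJ).
Allowed pairs: 3 of 15.

3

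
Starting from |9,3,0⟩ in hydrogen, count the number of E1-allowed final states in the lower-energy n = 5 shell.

E1 requires Δl = ±1, so l_f ∈ {2, 4}; with 0 ≤ l_f ≤ n_f−1 = 4, the allowed l_f values are {2, 4}.
For l_f = 2: m_f ∈ {m_i−1, m_i, m_i+1} ∩ [−2, 2] = {-1, 0, 1} → 3 states.
For l_f = 4: m_f ∈ {m_i−1, m_i, m_i+1} ∩ [−4, 4] = {-1, 0, 1} → 3 states.
Total: 6.

6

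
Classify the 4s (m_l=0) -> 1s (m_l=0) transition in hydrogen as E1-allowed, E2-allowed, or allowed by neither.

Δl = 0 − 0 = +0; l_i + l_f = 0.
Δm_l = +0.
E1 (Δl = ±1, |Δm_l| ≤ 1): not satisfied.
E2 (Δl = 0,±2, l_i+l_f ≥ 2, |Δm_l| ≤ 2): not satisfied.

neither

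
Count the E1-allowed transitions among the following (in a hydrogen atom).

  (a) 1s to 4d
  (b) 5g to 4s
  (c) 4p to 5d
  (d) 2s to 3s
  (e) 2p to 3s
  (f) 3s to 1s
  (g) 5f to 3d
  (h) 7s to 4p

4

(a) forbidden — Δl = +2 (E1 requires Δl = ±1)
(b) forbidden — Δl = -4 (E1 requires Δl = ±1)
(c) allowed
(d) forbidden — Δl = +0 (E1 requires Δl = ±1)
(e) allowed
(f) forbidden — Δl = +0 (E1 requires Δl = ±1)
(g) allowed
(h) allowed
Total allowed: 4 of 8.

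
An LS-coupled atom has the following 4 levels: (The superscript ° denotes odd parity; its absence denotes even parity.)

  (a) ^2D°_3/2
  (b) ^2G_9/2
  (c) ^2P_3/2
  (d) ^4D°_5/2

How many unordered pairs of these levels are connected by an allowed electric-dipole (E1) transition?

(a)–(b): forbidden (ΔL, ΔJ).
(a)–(c): allowed.
(a)–(d): forbidden (parity, ΔS).
(b)–(c): forbidden (parity, ΔL, ΔJ).
(b)–(d): forbidden (ΔS, ΔL, ΔJ).
(c)–(d): forbidden (ΔS).
Allowed pairs: 1 of 6.

1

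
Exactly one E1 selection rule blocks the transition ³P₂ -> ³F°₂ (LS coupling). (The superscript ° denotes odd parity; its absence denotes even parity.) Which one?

Reading off the term symbols: S 1→1, L 1→3, J 2→2, parity even→odd.
Parity must change: even → odd — ✓.
ΔS = 0: S: 1 → 1 — ✓.
ΔL = 0, ±1 (not L=0↔0): L: 1 → 3, ΔL = +2 — ✗.
ΔJ = 0, ±1 (not J=0↔0): J: 2 → 2, ΔJ = +0 — ✓.

the ΔL = 0, ±1 rule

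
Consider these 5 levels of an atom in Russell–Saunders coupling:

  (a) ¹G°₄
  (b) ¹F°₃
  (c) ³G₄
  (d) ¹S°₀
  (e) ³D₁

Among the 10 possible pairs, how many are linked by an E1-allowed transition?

0

(a)–(b): forbidden (parity).
(a)–(c): forbidden (ΔS).
(a)–(d): forbidden (parity, ΔL, ΔJ).
(a)–(e): forbidden (ΔS, ΔL, ΔJ).
(b)–(c): forbidden (ΔS).
(b)–(d): forbidden (parity, ΔL, ΔJ).
(b)–(e): forbidden (ΔS, ΔJ).
(c)–(d): forbidden (ΔS, ΔL, ΔJ).
(c)–(e): forbidden (parity, ΔL, ΔJ).
(d)–(e): forbidden (ΔS, ΔL).
Allowed pairs: 0 of 10.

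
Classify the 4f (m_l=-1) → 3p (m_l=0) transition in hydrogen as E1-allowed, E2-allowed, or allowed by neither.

Δl = 1 − 3 = -2; l_i + l_f = 4.
Δm_l = +1.
E1 (Δl = ±1, |Δm_l| ≤ 1): not satisfied.
E2 (Δl = 0,±2, l_i+l_f ≥ 2, |Δm_l| ≤ 2): satisfied.

E2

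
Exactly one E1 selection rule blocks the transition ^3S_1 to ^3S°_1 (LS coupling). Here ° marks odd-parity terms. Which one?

the L=0 ↔ L=0 exclusion

ΔJ = 0, ±1 (not J=0↔0): J: 1 → 1, ΔJ = +0 — passes.
ΔS = 0: S: 1 → 1 — passes.
Parity must change: even → odd — passes.
ΔL = 0, ±1 (not L=0↔0): L: 0 → 0, ΔL = +0 — fails.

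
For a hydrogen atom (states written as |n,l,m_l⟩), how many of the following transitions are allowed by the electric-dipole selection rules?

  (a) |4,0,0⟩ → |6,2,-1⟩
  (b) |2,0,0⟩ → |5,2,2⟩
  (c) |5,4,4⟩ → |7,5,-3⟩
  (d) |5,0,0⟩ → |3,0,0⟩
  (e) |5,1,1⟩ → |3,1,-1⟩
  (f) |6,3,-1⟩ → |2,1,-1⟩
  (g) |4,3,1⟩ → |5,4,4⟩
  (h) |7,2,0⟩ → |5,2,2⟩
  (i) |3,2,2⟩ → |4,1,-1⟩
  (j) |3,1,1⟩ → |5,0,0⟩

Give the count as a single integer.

(a) forbidden — Δl = +2 (E1 requires Δl = ±1)
(b) forbidden — Δl = +2 (E1 requires Δl = ±1); Δm_l = +2 (E1 requires Δm_l = 0, ±1)
(c) forbidden — Δm_l = -7 (E1 requires Δm_l = 0, ±1)
(d) forbidden — Δl = +0 (E1 requires Δl = ±1)
(e) forbidden — Δl = +0 (E1 requires Δl = ±1); Δm_l = -2 (E1 requires Δm_l = 0, ±1)
(f) forbidden — Δl = -2 (E1 requires Δl = ±1)
(g) forbidden — Δm_l = +3 (E1 requires Δm_l = 0, ±1)
(h) forbidden — Δl = +0 (E1 requires Δl = ±1); Δm_l = +2 (E1 requires Δm_l = 0, ±1)
(i) forbidden — Δm_l = -3 (E1 requires Δm_l = 0, ±1)
(j) allowed
Total allowed: 1 of 10.

1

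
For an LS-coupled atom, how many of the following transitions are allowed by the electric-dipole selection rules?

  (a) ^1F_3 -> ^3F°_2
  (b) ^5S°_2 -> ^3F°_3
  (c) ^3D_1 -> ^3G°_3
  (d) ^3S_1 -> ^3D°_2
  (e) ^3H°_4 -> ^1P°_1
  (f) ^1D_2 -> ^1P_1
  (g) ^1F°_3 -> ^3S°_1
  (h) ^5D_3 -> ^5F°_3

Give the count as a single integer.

1

(a) forbidden (ΔS fails)
(b) forbidden (parity, ΔS, ΔL fail)
(c) forbidden (ΔL, ΔJ fail)
(d) forbidden (ΔL fails)
(e) forbidden (parity, ΔS, ΔL, ΔJ fail)
(f) forbidden (parity fails)
(g) forbidden (parity, ΔS, ΔL, ΔJ fail)
(h) allowed
Total allowed: 1 of 8.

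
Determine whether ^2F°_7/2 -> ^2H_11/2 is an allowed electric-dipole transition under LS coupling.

Parity must change: odd → even — ✓.
ΔS = 0: S: 1/2 → 1/2 — ✓.
ΔL = 0, ±1 (not L=0↔0): L: 3 → 5, ΔL = +2 — ✗.
ΔJ = 0, ±1 (not J=0↔0): J: 7/2 → 11/2, ΔJ = +2 — ✗.
Rule(s) violated: ΔL, ΔJ.

forbidden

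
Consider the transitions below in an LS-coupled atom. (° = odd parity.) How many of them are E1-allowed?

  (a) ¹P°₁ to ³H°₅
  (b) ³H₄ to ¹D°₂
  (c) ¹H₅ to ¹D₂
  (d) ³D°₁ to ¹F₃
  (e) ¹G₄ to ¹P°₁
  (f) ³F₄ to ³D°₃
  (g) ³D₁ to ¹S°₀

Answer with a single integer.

1

(a) forbidden (parity, ΔS, ΔL, ΔJ fail)
(b) forbidden (ΔS, ΔL, ΔJ fail)
(c) forbidden (parity, ΔL, ΔJ fail)
(d) forbidden (ΔS, ΔJ fail)
(e) forbidden (ΔL, ΔJ fail)
(f) allowed
(g) forbidden (ΔS, ΔL fail)
Total allowed: 1 of 7.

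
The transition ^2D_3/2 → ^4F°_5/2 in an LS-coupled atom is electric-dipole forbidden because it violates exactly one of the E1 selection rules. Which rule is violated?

ΔL = 0, ±1 (not L=0↔0): L: 2 → 3, ΔL = +1 — passes.
Parity must change: even → odd — passes.
ΔJ = 0, ±1 (not J=0↔0): J: 3/2 → 5/2, ΔJ = +1 — passes.
ΔS = 0: S: 1/2 → 3/2 — fails.

the ΔS = 0 rule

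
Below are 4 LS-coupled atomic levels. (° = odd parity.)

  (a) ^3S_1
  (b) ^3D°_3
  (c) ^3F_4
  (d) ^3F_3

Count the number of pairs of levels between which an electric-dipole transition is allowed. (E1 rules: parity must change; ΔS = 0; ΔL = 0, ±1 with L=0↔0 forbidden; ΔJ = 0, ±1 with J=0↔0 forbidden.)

(a)–(b): forbidden (ΔL, ΔJ).
(a)–(c): forbidden (parity, ΔL, ΔJ).
(a)–(d): forbidden (parity, ΔL, ΔJ).
(b)–(c): allowed.
(b)–(d): allowed.
(c)–(d): forbidden (parity).
Allowed pairs: 2 of 6.

2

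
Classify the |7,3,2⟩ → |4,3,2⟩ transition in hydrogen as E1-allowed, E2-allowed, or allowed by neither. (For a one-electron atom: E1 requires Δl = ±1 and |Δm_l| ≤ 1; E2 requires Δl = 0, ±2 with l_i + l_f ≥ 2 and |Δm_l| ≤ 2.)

Δl = 3 − 3 = +0; l_i + l_f = 6.
Δm_l = +0.
E1 (Δl = ±1, |Δm_l| ≤ 1): not satisfied.
E2 (Δl = 0,±2, l_i+l_f ≥ 2, |Δm_l| ≤ 2): satisfied.

E2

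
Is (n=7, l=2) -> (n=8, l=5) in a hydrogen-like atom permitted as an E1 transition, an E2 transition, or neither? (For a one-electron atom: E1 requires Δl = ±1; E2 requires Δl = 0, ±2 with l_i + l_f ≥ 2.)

Δl = 5 − 2 = +3; l_i + l_f = 7.
E1 (Δl = ±1): not satisfied.
E2 (Δl = 0,±2, l_i+l_f ≥ 2): not satisfied.

neither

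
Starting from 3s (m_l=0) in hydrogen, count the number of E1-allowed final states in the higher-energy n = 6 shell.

3

E1 requires Δl = ±1, so l_f ∈ {-1, 1}; with 0 ≤ l_f ≤ n_f−1 = 5, the allowed l_f values are {1}.
For l_f = 1: m_f ∈ {m_i−1, m_i, m_i+1} ∩ [−1, 1] = {-1, 0, 1} → 3 states.
Total: 3.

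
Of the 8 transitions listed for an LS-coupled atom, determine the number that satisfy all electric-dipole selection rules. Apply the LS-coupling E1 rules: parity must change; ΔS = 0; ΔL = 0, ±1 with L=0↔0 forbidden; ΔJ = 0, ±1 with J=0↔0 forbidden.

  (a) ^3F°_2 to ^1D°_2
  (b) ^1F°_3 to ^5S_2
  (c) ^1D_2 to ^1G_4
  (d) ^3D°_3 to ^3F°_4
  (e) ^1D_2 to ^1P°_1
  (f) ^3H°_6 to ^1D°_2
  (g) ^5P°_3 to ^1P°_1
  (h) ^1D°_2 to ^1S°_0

1

(a) forbidden (parity, ΔS fail)
(b) forbidden (ΔS, ΔL fail)
(c) forbidden (parity, ΔL, ΔJ fail)
(d) forbidden (parity fails)
(e) allowed
(f) forbidden (parity, ΔS, ΔL, ΔJ fail)
(g) forbidden (parity, ΔS, ΔJ fail)
(h) forbidden (parity, ΔL, ΔJ fail)
Total allowed: 1 of 8.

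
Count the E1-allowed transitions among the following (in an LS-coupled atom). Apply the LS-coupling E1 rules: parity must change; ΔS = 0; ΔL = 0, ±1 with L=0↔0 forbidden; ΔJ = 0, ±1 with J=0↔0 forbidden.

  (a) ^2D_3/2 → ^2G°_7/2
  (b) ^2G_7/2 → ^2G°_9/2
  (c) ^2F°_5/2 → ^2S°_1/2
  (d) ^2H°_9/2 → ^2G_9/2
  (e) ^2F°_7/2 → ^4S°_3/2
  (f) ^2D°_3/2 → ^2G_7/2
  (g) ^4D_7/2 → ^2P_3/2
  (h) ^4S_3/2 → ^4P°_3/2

3

(a) forbidden (ΔL, ΔJ fail)
(b) allowed
(c) forbidden (parity, ΔL, ΔJ fail)
(d) allowed
(e) forbidden (parity, ΔS, ΔL, ΔJ fail)
(f) forbidden (ΔL, ΔJ fail)
(g) forbidden (parity, ΔS, ΔJ fail)
(h) allowed
Total allowed: 3 of 8.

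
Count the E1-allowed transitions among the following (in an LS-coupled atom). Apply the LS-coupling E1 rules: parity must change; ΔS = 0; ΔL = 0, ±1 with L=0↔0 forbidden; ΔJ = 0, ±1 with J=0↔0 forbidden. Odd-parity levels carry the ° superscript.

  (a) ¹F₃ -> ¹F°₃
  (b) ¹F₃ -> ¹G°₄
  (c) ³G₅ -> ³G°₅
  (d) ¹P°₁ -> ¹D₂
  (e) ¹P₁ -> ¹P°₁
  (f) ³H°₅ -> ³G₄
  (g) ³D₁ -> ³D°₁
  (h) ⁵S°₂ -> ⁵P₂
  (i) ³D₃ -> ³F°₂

(a) allowed
(b) allowed
(c) allowed
(d) allowed
(e) allowed
(f) allowed
(g) allowed
(h) allowed
(i) allowed
Total allowed: 9 of 9.

9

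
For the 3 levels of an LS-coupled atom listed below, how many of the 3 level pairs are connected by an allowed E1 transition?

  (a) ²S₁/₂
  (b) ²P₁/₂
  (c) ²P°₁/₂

2

(a)–(b): forbidden (parity).
(a)–(c): allowed.
(b)–(c): allowed.
Allowed pairs: 2 of 3.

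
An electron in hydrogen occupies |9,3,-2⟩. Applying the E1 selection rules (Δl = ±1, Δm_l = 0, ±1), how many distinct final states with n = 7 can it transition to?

5

E1 requires Δl = ±1, so l_f ∈ {2, 4}; with 0 ≤ l_f ≤ n_f−1 = 6, the allowed l_f values are {2, 4}.
For l_f = 2: m_f ∈ {m_i−1, m_i, m_i+1} ∩ [−2, 2] = {-2, -1} → 2 states.
For l_f = 4: m_f ∈ {m_i−1, m_i, m_i+1} ∩ [−4, 4] = {-3, -2, -1} → 3 states.
Total: 5.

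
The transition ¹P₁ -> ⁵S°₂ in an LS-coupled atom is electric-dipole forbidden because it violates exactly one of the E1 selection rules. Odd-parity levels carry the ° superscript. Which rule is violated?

the ΔS = 0 rule

Initial level: S=0, L=1, J=1, parity even. Final level: S=2, L=0, J=2, parity odd.
Parity must change: even → odd — ok.
ΔS = 0: S: 0 → 2 — fails.
ΔL = 0, ±1 (not L=0↔0): L: 1 → 0, ΔL = -1 — ok.
ΔJ = 0, ±1 (not J=0↔0): J: 1 → 2, ΔJ = +1 — ok.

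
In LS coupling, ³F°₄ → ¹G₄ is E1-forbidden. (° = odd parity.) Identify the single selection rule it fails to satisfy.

the ΔS = 0 rule

Reading off the term symbols: S 1→0, L 3→4, J 4→4, parity odd→even.
ΔL = 0, ±1 (not L=0↔0): L: 3 → 4, ΔL = +1 — satisfied.
ΔS = 0: S: 1 → 0 — violated.
ΔJ = 0, ±1 (not J=0↔0): J: 4 → 4, ΔJ = +0 — satisfied.
Parity must change: odd → even — satisfied.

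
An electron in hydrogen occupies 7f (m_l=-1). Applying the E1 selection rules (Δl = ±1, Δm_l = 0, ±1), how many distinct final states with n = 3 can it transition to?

E1 requires Δl = ±1, so l_f ∈ {2, 4}; with 0 ≤ l_f ≤ n_f−1 = 2, the allowed l_f values are {2}.
For l_f = 2: m_f ∈ {m_i−1, m_i, m_i+1} ∩ [−2, 2] = {-2, -1, 0} → 3 states.
Total: 3.

3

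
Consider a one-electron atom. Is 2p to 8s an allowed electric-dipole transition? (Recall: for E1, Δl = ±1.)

allowed

Initial l = 1, final l = 0, so Δl = -1. E1 requires Δl = ±1: ✓.
All E1 selection rules are satisfied.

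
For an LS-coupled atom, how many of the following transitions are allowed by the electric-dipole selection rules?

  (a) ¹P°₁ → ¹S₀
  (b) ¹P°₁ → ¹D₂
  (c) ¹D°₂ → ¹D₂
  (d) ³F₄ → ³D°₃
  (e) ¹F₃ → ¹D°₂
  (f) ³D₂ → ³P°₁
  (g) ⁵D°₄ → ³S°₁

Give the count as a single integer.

6

(a) allowed
(b) allowed
(c) allowed
(d) allowed
(e) allowed
(f) allowed
(g) forbidden (parity, ΔS, ΔL, ΔJ fail)
Total allowed: 6 of 7.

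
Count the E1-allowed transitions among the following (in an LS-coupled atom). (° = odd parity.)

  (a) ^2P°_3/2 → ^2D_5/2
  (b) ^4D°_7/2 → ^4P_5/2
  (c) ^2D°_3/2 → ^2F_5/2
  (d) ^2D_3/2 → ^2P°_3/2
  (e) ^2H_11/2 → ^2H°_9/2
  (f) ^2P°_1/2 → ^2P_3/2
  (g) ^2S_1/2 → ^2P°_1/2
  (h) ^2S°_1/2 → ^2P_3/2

8

(a) allowed
(b) allowed
(c) allowed
(d) allowed
(e) allowed
(f) allowed
(g) allowed
(h) allowed
Total allowed: 8 of 8.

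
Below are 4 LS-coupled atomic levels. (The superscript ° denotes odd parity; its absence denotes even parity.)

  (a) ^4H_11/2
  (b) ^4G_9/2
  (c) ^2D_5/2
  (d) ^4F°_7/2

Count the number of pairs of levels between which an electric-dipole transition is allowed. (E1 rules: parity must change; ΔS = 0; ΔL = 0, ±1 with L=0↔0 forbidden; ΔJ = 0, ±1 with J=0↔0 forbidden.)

1

(a)–(b): forbidden (parity).
(a)–(c): forbidden (parity, ΔS, ΔL, ΔJ).
(a)–(d): forbidden (ΔL, ΔJ).
(b)–(c): forbidden (parity, ΔS, ΔL, ΔJ).
(b)–(d): allowed.
(c)–(d): forbidden (ΔS).
Allowed pairs: 1 of 6.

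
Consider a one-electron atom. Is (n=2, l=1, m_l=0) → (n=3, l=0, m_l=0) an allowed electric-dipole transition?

Δl = 0 − 1 = -1; the E1 rule Δl = ±1 is satisfied.
m_l: 0 → 0 (Δm_l = +0). |Δm_l| ≤ 1 satisfied.
All E1 selection rules are satisfied.

allowed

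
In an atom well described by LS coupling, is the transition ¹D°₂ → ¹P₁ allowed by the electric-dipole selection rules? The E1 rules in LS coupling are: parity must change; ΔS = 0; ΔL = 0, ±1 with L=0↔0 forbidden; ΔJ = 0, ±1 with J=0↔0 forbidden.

Reading off the term symbols: S 0→0, L 2→1, J 2→1, parity odd→even.
Parity must change: odd → even — ✓.
ΔS = 0: S: 0 → 0 — ✓.
ΔL = 0, ±1 (not L=0↔0): L: 2 → 1, ΔL = -1 — ✓.
ΔJ = 0, ±1 (not J=0↔0): J: 2 → 1, ΔJ = -1 — ✓.
All four E1 rules are satisfied.

allowed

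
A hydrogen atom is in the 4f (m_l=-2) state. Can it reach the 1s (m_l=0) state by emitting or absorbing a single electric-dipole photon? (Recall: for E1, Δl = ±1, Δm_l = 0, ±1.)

forbidden

Δl = 0 − 3 = -3; the E1 rule Δl = ±1 is fails.
m_l: -2 → 0 (Δm_l = +2). |Δm_l| ≤ 1 fails.
The transition is electric-dipole forbidden.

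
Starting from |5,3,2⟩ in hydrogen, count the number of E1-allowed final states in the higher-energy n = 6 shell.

E1 requires Δl = ±1, so l_f ∈ {2, 4}; with 0 ≤ l_f ≤ n_f−1 = 5, the allowed l_f values are {2, 4}.
For l_f = 2: m_f ∈ {m_i−1, m_i, m_i+1} ∩ [−2, 2] = {1, 2} → 2 states.
For l_f = 4: m_f ∈ {m_i−1, m_i, m_i+1} ∩ [−4, 4] = {1, 2, 3} → 3 states.
Total: 5.

5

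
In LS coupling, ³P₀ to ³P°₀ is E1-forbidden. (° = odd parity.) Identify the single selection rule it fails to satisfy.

Parity must change: even → odd — ok.
ΔS = 0: S: 1 → 1 — ok.
ΔL = 0, ±1 (not L=0↔0): L: 1 → 1, ΔL = +0 — ok.
ΔJ = 0, ±1 (not J=0↔0): J: 0 → 0, ΔJ = +0 — fails.

the J=0 ↔ J=0 exclusion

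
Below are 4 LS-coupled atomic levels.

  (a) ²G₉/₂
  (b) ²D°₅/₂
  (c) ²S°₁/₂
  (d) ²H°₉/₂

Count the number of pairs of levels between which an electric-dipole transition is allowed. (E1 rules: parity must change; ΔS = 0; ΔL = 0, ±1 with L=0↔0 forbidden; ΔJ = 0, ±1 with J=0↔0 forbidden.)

1

(a)–(b): forbidden (ΔL, ΔJ).
(a)–(c): forbidden (ΔL, ΔJ).
(a)–(d): allowed.
(b)–(c): forbidden (parity, ΔL, ΔJ).
(b)–(d): forbidden (parity, ΔL, ΔJ).
(c)–(d): forbidden (parity, ΔL, ΔJ).
Allowed pairs: 1 of 6.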